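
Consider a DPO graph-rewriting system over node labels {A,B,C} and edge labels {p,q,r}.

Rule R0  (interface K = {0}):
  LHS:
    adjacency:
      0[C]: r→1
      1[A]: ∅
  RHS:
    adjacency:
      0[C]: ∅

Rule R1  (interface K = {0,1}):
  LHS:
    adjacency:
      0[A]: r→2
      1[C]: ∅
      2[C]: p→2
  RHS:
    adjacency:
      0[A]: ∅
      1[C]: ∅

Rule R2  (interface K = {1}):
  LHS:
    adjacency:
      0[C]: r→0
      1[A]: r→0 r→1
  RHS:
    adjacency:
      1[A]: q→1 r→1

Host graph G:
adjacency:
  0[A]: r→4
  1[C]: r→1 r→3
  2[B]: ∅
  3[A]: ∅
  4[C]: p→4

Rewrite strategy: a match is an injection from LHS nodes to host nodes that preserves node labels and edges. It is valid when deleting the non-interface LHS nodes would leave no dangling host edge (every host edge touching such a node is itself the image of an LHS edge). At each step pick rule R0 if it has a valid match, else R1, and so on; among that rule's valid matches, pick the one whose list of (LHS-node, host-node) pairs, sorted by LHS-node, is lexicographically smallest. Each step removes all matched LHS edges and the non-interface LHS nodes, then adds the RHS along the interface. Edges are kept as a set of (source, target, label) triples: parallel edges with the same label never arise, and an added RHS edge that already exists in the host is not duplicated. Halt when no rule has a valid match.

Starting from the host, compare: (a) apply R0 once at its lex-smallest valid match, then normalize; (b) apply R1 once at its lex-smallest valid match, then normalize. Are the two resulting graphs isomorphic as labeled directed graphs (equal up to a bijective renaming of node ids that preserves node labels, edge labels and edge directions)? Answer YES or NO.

branch R0-first: apply at {0↦1, 1↦3} → |E|=3, then 1 more step(s) → NF |V|=3 |E|=1 V={0:A, 1:C, 2:B} E=1-r->1
branch R1-first: apply at {0↦0, 1↦1, 2↦4} → |E|=2, then 1 more step(s) → NF |V|=3 |E|=1 V={0:A, 1:C, 2:B} E=1-r->1
graphs isomorphic (equal up to label-preserving node renaming)

Answer: YES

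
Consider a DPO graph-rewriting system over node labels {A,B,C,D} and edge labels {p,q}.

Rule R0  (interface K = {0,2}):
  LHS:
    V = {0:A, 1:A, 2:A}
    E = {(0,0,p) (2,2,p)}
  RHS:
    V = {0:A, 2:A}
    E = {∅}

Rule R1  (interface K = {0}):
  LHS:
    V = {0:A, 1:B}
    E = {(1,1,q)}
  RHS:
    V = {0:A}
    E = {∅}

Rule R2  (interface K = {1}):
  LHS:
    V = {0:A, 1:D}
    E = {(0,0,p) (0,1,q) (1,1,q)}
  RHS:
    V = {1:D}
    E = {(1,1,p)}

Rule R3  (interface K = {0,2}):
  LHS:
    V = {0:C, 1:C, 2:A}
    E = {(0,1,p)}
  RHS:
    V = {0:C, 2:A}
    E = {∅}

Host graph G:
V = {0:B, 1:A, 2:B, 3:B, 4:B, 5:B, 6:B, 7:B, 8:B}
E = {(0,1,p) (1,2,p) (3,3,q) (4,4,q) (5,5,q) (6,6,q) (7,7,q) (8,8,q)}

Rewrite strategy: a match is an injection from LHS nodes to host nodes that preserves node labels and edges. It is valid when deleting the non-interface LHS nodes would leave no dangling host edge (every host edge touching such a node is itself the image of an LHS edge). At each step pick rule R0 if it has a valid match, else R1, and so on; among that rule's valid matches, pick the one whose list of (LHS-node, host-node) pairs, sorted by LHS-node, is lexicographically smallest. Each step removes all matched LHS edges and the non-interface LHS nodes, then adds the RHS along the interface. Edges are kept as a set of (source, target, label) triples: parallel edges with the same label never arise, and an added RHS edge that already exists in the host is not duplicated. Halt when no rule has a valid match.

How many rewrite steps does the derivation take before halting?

[0] host  ⇒  9 nodes, 8 edges  {0-p->1 1-p->2 3-q->3 4-q->4 5-q->5 6-q->6 7-q->7 8-q->8}
[1] R1 @ {0↦1, 1↦3}  ⇒  8 nodes, 7 edges  {0-p->1 1-p->2 4-q->4 5-q->5 6-q->6 7-q->7 8-q->8}
[2] R1 @ {0↦1, 1↦4}  ⇒  7 nodes, 6 edges  {0-p->1 1-p->2 5-q->5 6-q->6 7-q->7 8-q->8}
[3] R1 @ {0↦1, 1↦5}  ⇒  6 nodes, 5 edges  {0-p->1 1-p->2 6-q->6 7-q->7 8-q->8}
[4] R1 @ {0↦1, 1↦6}  ⇒  5 nodes, 4 edges  {0-p->1 1-p->2 7-q->7 8-q->8}
[5] R1 @ {0↦1, 1↦7}  ⇒  4 nodes, 3 edges  {0-p->1 1-p->2 8-q->8}
[6] R1 @ {0↦1, 1↦8}  ⇒  3 nodes, 2 edges  {0-p->1 1-p->2}
normal form: no rule applies after step 6

Answer: 6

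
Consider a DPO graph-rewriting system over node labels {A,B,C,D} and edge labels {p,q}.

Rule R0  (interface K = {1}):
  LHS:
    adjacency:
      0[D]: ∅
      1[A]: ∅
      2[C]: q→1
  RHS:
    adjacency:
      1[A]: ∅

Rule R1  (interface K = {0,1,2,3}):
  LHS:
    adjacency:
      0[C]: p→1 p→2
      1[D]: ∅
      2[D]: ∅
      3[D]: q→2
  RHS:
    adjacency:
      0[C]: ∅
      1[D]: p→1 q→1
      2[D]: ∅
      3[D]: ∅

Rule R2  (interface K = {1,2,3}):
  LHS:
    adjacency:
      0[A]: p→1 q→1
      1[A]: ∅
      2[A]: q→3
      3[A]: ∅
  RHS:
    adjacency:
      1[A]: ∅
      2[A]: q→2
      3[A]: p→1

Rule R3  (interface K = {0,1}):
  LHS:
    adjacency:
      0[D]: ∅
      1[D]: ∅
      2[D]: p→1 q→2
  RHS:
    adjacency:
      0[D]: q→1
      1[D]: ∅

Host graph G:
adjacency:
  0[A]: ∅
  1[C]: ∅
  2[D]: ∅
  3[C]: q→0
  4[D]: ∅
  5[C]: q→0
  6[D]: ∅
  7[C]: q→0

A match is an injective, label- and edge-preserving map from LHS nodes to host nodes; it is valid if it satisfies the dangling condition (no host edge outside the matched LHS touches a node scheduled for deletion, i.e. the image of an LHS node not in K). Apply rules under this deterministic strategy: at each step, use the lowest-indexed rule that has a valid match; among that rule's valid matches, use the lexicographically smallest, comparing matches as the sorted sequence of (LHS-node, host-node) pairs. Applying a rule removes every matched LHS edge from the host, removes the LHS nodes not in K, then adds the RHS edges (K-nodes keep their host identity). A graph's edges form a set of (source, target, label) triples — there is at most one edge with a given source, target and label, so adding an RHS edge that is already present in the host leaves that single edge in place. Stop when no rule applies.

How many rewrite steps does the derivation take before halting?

Answer: 3

Derivation:
[0] host  ⇒  8 nodes, 3 edges  {3-q->0 5-q->0 7-q->0}
[1] R0 @ {0↦2, 1↦0, 2↦3}  ⇒  6 nodes, 2 edges  {5-q->0 7-q->0}
[2] R0 @ {0↦4, 1↦0, 2↦5}  ⇒  4 nodes, 1 edges  {7-q->0}
[3] R0 @ {0↦6, 1↦0, 2↦7}  ⇒  2 nodes, 0 edges  {∅}
halt: no rule applies after step 3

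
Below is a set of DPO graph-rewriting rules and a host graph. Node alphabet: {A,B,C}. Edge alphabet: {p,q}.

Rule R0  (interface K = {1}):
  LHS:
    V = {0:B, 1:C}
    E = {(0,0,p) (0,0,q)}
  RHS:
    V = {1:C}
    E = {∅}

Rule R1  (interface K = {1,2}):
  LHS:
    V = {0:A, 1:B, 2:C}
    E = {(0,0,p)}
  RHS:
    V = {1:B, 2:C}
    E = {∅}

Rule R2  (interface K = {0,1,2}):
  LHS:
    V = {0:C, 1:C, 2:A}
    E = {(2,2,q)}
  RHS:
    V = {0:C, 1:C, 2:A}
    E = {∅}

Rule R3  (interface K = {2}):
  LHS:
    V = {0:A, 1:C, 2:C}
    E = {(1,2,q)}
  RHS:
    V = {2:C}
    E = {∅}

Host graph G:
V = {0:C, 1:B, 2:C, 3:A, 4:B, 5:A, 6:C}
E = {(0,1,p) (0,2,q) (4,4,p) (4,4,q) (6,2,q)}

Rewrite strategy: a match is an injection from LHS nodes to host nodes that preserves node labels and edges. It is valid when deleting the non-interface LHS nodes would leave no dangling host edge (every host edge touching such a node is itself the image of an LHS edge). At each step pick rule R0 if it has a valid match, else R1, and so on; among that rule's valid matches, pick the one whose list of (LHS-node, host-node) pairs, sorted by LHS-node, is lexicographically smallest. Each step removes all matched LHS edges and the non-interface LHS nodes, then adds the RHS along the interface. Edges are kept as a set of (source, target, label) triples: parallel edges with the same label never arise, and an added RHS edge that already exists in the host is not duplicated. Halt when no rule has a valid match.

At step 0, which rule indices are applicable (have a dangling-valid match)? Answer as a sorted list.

R0: 3 valid matches — {0↦4, 1↦0}, {0↦4, 1↦2}, {0↦4, 1↦6}
R1: no valid match — LHS pattern not found
R2: no valid match — LHS pattern not found
R3: 2 valid matches — {0↦3, 1↦6, 2↦2}, {0↦5, 1↦6, 2↦2}

Answer: [R0,R3]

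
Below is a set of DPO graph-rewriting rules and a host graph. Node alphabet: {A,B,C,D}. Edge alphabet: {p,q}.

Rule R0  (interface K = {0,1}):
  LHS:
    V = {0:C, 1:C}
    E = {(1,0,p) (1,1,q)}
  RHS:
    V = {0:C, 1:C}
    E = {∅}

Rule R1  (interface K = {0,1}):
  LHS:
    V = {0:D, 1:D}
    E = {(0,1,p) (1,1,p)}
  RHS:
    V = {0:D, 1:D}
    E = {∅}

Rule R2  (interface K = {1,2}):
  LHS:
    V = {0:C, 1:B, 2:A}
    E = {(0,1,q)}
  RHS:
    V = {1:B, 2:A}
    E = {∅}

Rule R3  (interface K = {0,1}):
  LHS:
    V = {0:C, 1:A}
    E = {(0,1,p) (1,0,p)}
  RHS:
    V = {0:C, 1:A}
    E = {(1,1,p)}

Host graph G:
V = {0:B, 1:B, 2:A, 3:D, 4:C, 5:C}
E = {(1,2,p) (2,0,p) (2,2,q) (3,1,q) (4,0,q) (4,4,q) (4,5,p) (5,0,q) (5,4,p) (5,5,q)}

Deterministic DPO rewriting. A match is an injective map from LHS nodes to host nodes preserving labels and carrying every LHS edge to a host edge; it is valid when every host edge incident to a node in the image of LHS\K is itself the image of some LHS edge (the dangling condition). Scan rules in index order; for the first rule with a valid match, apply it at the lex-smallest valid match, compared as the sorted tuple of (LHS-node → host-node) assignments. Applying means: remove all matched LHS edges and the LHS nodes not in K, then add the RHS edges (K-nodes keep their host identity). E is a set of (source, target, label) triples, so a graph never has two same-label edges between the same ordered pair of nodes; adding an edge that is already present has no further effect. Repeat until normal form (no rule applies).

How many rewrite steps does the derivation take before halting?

start.  V:6 E:10  edges: 1-p->2 2-p->0 2-q->2 3-q->1 4-q->0 4-q->4 4-p->5 5-q->0 5-p->4 5-q->5
1. fire R0 via {0↦4, 1↦5}  →  V:6 E:8  edges: 1-p->2 2-p->0 2-q->2 3-q->1 4-q->0 4-q->4 4-p->5 5-q->0
2. fire R0 via {0↦5, 1↦4}  →  V:6 E:6  edges: 1-p->2 2-p->0 2-q->2 3-q->1 4-q->0 5-q->0
3. fire R2 via {0↦4, 1↦0, 2↦2}  →  V:5 E:5  edges: 1-p->2 2-p->0 2-q->2 3-q->1 5-q->0
4. fire R2 via {0↦5, 1↦0, 2↦2}  →  V:4 E:4  edges: 1-p->2 2-p->0 2-q->2 3-q->1
final graph: no rule applies after step 4

Answer: 4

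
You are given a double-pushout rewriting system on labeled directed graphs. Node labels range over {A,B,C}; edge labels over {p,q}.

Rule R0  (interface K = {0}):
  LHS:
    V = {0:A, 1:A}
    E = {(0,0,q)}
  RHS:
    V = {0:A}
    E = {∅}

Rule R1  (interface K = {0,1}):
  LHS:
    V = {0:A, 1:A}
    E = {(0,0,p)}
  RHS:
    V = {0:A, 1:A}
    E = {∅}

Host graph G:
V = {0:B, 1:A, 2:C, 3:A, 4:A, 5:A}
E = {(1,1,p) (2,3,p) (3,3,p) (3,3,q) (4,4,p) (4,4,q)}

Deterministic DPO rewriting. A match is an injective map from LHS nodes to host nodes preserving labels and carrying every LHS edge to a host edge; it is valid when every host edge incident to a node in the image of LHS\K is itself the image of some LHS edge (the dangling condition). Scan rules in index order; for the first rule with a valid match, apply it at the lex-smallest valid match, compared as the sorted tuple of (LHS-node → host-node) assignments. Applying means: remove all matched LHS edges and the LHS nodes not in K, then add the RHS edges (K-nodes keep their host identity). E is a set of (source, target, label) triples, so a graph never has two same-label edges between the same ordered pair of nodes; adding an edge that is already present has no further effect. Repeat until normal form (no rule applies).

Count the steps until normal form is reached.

Answer: 5

Steps:
[0] host  ⇒  6 nodes, 6 edges  {1-p->1 2-p->3 3-p->3 3-q->3 4-p->4 4-q->4}
[1] R0 @ {0↦3, 1↦5}  ⇒  5 nodes, 5 edges  {1-p->1 2-p->3 3-p->3 4-p->4 4-q->4}
[2] R1 @ {0↦1, 1↦3}  ⇒  5 nodes, 4 edges  {2-p->3 3-p->3 4-p->4 4-q->4}
[3] R0 @ {0↦4, 1↦1}  ⇒  4 nodes, 3 edges  {2-p->3 3-p->3 4-p->4}
[4] R1 @ {0↦3, 1↦4}  ⇒  4 nodes, 2 edges  {2-p->3 4-p->4}
[5] R1 @ {0↦4, 1↦3}  ⇒  4 nodes, 1 edges  {2-p->3}
halt: no rule applies after step 5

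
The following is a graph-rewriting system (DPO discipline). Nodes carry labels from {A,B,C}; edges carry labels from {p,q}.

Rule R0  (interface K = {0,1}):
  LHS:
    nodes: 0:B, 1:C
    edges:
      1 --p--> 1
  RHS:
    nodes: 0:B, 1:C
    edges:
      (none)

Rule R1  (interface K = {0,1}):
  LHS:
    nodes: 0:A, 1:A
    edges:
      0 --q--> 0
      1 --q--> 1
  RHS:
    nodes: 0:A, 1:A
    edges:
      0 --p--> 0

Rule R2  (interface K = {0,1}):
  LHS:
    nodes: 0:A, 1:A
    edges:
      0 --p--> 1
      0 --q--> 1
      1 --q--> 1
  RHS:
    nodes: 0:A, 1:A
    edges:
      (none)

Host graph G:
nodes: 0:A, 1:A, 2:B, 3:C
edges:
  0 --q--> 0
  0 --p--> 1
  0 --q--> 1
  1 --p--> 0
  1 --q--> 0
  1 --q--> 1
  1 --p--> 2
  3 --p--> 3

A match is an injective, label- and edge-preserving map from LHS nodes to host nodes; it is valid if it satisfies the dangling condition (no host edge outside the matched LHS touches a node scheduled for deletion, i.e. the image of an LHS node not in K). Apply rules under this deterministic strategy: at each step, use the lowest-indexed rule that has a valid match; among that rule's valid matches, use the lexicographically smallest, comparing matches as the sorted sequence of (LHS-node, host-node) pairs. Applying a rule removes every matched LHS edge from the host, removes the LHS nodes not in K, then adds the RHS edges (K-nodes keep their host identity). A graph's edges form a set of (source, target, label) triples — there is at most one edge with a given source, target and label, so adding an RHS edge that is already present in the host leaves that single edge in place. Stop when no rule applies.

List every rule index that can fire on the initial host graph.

R0: 1 valid match — {0↦2, 1↦3}
R1: 2 valid matches — {0↦0, 1↦1}, {0↦1, 1↦0}
R2: 2 valid matches — {0↦0, 1↦1}, {0↦1, 1↦0}

Answer: [R0,R1,R2]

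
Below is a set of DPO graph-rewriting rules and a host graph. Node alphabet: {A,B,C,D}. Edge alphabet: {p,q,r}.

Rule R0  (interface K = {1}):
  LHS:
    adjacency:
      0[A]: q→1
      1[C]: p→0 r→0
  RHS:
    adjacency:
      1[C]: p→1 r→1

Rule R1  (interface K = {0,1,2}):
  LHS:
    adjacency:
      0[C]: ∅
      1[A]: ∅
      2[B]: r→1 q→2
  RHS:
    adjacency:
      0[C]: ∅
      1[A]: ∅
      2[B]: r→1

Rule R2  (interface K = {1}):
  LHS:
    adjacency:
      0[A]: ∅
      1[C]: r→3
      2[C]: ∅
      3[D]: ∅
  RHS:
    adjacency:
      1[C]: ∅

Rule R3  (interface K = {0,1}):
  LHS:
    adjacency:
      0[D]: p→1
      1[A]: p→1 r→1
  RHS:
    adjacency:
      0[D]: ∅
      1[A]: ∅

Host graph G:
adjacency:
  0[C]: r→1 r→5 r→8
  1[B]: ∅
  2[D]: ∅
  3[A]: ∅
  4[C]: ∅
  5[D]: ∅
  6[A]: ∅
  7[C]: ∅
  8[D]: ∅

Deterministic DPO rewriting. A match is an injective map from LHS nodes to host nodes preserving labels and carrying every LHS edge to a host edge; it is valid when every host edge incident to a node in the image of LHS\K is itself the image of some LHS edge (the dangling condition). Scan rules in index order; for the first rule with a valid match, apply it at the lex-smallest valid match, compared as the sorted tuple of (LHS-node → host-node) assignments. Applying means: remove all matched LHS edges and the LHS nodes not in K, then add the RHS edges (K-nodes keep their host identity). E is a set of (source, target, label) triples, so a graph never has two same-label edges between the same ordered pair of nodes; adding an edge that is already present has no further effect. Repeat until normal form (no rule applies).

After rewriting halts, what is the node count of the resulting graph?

initial: |V|=9 |E|=3  E = 0-r->1 0-r->5 0-r->8
step 1: apply R2 at {0↦3, 1↦0, 2↦4, 3↦5}  → |V|=6 |E|=2  E = 0-r->1 0-r->8
step 2: apply R2 at {0↦6, 1↦0, 2↦7, 3↦8}  → |V|=3 |E|=1  E = 0-r->1
halt: no rule applies after step 2
NF nodes: {0:C, 1:B, 2:D}

Answer: 3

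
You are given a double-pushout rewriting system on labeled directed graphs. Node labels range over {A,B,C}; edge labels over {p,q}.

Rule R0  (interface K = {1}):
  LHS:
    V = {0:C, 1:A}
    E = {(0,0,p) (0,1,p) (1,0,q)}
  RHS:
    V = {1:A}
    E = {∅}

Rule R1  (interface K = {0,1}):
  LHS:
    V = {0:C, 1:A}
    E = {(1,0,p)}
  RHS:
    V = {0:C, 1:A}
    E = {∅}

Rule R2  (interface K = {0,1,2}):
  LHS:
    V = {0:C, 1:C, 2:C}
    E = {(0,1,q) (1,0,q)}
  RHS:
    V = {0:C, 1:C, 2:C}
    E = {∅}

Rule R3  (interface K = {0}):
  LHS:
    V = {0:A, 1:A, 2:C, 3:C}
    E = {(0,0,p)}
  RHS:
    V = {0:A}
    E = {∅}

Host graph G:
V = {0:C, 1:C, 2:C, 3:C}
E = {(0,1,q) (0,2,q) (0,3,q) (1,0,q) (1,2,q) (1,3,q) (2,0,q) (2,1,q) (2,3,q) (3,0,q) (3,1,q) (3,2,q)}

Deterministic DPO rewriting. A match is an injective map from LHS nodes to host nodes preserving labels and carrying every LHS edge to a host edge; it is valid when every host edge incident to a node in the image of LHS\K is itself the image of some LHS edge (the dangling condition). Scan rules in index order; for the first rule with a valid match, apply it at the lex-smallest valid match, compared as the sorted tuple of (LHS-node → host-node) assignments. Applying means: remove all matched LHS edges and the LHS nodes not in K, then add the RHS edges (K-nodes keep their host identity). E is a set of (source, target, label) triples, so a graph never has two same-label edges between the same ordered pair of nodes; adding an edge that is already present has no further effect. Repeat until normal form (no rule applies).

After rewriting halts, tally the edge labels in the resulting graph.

Answer: (no edges)

Derivation:
[0] host  ⇒  4 nodes, 12 edges  {0-q->1 0-q->2 0-q->3 1-q->0 1-q->2 1-q->3 2-q->0 2-q->1 2-q->3 3-q->0 3-q->1 3-q->2}
[1] R2 @ {0↦0, 1↦1, 2↦2}  ⇒  4 nodes, 10 edges  {0-q->2 0-q->3 1-q->2 1-q->3 2-q->0 2-q->1 2-q->3 3-q->0 3-q->1 3-q->2}
[2] R2 @ {0↦0, 1↦2, 2↦1}  ⇒  4 nodes, 8 edges  {0-q->3 1-q->2 1-q->3 2-q->1 2-q->3 3-q->0 3-q->1 3-q->2}
[3] R2 @ {0↦0, 1↦3, 2↦1}  ⇒  4 nodes, 6 edges  {1-q->2 1-q->3 2-q->1 2-q->3 3-q->1 3-q->2}
[4] R2 @ {0↦1, 1↦2, 2↦0}  ⇒  4 nodes, 4 edges  {1-q->3 2-q->3 3-q->1 3-q->2}
[5] R2 @ {0↦1, 1↦3, 2↦0}  ⇒  4 nodes, 2 edges  {2-q->3 3-q->2}
[6] R2 @ {0↦2, 1↦3, 2↦0}  ⇒  4 nodes, 0 edges  {∅}
halt: no rule applies after step 6
NF edges: []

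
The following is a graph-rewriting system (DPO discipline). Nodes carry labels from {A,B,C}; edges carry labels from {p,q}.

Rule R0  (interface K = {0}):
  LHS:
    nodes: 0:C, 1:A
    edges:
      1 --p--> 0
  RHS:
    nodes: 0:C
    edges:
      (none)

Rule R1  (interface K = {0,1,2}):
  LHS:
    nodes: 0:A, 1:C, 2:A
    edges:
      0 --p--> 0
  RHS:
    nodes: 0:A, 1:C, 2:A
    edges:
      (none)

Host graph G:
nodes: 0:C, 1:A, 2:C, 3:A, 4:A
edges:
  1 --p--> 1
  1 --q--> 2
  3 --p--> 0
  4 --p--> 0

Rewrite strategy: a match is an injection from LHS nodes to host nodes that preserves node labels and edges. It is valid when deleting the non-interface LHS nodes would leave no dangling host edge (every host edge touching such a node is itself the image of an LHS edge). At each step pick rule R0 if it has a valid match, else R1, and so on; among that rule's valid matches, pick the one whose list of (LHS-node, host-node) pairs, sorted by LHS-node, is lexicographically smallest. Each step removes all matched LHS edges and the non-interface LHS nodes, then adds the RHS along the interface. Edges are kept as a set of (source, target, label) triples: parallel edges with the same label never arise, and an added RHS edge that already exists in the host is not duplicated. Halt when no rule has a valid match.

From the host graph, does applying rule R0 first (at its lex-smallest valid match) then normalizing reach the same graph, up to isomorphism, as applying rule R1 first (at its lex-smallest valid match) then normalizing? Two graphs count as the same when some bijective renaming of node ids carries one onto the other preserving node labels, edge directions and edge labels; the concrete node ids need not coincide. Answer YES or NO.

branch R0-first: apply at {0↦0, 1↦3} → |E|=3, then 1 more step(s) → NF |V|=3 |E|=2 V={0:C, 1:A, 2:C} E=1-p->1 1-q->2
branch R1-first: apply at {0↦1, 1↦0, 2↦3} → |E|=3, then 2 more step(s) → NF |V|=3 |E|=1 V={0:C, 1:A, 2:C} E=1-q->2
graphs not isomorphic

Answer: NO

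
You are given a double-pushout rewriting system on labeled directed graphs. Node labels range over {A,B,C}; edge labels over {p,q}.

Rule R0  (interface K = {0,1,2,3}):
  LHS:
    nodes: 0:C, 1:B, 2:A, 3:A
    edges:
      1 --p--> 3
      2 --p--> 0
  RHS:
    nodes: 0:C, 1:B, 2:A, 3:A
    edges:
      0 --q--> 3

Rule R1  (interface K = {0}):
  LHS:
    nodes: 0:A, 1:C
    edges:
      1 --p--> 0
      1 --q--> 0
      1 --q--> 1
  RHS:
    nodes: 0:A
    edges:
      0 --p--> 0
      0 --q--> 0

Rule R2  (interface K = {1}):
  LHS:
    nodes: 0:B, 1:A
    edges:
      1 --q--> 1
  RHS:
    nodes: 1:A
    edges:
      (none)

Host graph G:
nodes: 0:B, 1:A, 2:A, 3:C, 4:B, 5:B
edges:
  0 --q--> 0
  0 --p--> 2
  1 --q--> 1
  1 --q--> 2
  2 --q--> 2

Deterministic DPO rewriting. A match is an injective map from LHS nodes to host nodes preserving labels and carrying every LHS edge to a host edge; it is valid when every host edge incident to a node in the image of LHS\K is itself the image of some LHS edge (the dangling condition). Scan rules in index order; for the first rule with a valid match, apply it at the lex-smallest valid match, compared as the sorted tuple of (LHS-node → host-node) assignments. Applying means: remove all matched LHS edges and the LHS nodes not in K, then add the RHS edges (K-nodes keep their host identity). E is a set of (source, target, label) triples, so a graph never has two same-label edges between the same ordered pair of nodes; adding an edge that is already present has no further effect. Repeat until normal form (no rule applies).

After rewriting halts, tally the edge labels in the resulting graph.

[0] host  ⇒  6 nodes, 5 edges  {0-q->0 0-p->2 1-q->1 1-q->2 2-q->2}
[1] R2 @ {0↦4, 1↦1}  ⇒  5 nodes, 4 edges  {0-q->0 0-p->2 1-q->2 2-q->2}
[2] R2 @ {0↦5, 1↦2}  ⇒  4 nodes, 3 edges  {0-q->0 0-p->2 1-q->2}
normal form: no rule applies after step 2
NF edges: [(0, 0, 'q'), (0, 2, 'p'), (1, 2, 'q')]

Answer: p:1 q:2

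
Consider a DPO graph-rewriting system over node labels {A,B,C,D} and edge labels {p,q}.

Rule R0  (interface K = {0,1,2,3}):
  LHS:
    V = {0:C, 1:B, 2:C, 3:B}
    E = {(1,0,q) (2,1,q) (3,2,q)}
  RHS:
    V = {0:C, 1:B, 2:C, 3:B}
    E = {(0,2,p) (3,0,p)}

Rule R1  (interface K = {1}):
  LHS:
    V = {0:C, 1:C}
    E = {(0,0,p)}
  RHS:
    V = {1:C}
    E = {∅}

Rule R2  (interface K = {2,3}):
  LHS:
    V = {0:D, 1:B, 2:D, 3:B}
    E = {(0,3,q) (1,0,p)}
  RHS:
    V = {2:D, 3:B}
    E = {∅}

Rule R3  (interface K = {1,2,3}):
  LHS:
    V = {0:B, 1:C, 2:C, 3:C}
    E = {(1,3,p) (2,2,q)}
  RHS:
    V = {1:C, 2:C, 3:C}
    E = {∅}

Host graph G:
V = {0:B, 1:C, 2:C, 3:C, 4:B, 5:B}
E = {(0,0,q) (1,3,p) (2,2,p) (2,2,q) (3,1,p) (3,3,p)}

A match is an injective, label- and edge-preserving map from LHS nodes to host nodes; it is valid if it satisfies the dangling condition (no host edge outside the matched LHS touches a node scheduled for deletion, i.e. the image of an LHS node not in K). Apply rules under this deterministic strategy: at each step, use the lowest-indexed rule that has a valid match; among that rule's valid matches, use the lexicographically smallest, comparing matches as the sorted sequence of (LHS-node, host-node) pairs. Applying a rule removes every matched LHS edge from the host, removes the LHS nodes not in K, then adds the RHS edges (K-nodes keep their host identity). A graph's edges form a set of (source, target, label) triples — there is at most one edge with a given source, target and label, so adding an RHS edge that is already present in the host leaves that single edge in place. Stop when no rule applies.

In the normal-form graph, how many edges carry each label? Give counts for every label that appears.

start.  V:6 E:6  edges: 0-q->0 1-p->3 2-p->2 2-q->2 3-p->1 3-p->3
1. fire R3 via {0↦4, 1↦1, 2↦2, 3↦3}  →  V:5 E:4  edges: 0-q->0 2-p->2 3-p->1 3-p->3
2. fire R1 via {0↦2, 1↦1}  →  V:4 E:3  edges: 0-q->0 3-p->1 3-p->3
normal form: no rule applies after step 2
NF edges: [(0, 0, 'q'), (3, 1, 'p'), (3, 3, 'p')]

Answer: p:2 q:1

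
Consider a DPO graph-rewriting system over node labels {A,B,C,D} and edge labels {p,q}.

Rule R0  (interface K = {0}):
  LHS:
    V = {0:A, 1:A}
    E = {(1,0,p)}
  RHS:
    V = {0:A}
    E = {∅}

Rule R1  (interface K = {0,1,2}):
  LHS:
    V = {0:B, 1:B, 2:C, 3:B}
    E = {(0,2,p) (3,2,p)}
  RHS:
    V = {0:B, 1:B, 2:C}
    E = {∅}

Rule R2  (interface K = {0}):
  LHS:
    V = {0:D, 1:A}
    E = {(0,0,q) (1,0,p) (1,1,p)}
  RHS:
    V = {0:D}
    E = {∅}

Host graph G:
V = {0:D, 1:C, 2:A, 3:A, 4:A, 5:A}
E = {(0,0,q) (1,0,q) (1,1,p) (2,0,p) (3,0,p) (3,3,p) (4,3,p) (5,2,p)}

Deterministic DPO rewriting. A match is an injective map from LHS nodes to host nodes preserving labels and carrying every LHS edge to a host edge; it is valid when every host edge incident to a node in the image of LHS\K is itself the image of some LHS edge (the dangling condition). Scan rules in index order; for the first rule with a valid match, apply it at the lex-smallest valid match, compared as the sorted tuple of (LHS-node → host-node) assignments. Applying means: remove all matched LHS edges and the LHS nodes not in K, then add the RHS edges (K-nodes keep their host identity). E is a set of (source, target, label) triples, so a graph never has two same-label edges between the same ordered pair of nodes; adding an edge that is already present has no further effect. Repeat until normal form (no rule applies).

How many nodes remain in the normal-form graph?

start.  V:6 E:8  edges: 0-q->0 1-q->0 1-p->1 2-p->0 3-p->0 3-p->3 4-p->3 5-p->2
1. fire R0 via {0↦2, 1↦5}  →  V:5 E:7  edges: 0-q->0 1-q->0 1-p->1 2-p->0 3-p->0 3-p->3 4-p->3
2. fire R0 via {0↦3, 1↦4}  →  V:4 E:6  edges: 0-q->0 1-q->0 1-p->1 2-p->0 3-p->0 3-p->3
3. fire R2 via {0↦0, 1↦3}  →  V:3 E:3  edges: 1-q->0 1-p->1 2-p->0
halt: no rule applies after step 3
NF nodes: {0:D, 1:C, 2:A}

Answer: 3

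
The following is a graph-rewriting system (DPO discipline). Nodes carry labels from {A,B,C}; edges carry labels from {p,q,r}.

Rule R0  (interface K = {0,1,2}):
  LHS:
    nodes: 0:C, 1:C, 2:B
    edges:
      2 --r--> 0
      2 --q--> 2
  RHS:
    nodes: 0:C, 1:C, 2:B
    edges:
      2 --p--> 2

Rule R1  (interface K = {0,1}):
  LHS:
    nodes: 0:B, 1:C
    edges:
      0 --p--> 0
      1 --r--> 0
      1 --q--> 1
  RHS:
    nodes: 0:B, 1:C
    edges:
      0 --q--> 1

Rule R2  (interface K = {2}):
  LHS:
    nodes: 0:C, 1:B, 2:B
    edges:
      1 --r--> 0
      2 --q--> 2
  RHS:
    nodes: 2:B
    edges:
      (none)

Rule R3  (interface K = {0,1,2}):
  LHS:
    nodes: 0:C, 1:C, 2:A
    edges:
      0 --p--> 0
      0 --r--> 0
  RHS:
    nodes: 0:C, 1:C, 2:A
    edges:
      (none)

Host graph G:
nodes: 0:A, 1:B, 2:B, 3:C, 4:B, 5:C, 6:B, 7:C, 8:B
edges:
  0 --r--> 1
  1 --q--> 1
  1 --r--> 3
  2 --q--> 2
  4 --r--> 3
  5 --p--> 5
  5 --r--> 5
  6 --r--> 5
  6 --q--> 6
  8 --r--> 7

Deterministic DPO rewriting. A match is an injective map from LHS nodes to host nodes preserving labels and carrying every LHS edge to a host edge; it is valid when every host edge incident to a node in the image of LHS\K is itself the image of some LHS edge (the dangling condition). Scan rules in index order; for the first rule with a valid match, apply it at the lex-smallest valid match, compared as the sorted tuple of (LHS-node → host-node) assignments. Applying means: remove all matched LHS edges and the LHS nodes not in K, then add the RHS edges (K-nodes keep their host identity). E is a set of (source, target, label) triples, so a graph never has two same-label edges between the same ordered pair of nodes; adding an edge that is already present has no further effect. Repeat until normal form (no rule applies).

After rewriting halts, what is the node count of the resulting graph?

Answer: 7

Rewrite trace:
initial: |V|=9 |E|=10  E = 0-r->1 1-q->1 1-r->3 2-q->2 4-r->3 5-p->5 5-r->5 6-r->5 6-q->6 8-r->7
step 1: apply R0 at {0↦3, 1↦5, 2↦1}  → |V|=9 |E|=9  E = 0-r->1 1-p->1 2-q->2 4-r->3 5-p->5 5-r->5 6-r->5 6-q->6 8-r->7
step 2: apply R0 at {0↦5, 1↦3, 2↦6}  → |V|=9 |E|=8  E = 0-r->1 1-p->1 2-q->2 4-r->3 5-p->5 5-r->5 6-p->6 8-r->7
step 3: apply R2 at {0↦3, 1↦4, 2↦2}  → |V|=7 |E|=6  E = 0-r->1 1-p->1 5-p->5 5-r->5 6-p->6 8-r->7
step 4: apply R3 at {0↦5, 1↦7, 2↦0}  → |V|=7 |E|=4  E = 0-r->1 1-p->1 6-p->6 8-r->7
halt: no rule applies after step 4
NF nodes: {0:A, 1:B, 2:B, 5:C, 6:B, 7:C, 8:B}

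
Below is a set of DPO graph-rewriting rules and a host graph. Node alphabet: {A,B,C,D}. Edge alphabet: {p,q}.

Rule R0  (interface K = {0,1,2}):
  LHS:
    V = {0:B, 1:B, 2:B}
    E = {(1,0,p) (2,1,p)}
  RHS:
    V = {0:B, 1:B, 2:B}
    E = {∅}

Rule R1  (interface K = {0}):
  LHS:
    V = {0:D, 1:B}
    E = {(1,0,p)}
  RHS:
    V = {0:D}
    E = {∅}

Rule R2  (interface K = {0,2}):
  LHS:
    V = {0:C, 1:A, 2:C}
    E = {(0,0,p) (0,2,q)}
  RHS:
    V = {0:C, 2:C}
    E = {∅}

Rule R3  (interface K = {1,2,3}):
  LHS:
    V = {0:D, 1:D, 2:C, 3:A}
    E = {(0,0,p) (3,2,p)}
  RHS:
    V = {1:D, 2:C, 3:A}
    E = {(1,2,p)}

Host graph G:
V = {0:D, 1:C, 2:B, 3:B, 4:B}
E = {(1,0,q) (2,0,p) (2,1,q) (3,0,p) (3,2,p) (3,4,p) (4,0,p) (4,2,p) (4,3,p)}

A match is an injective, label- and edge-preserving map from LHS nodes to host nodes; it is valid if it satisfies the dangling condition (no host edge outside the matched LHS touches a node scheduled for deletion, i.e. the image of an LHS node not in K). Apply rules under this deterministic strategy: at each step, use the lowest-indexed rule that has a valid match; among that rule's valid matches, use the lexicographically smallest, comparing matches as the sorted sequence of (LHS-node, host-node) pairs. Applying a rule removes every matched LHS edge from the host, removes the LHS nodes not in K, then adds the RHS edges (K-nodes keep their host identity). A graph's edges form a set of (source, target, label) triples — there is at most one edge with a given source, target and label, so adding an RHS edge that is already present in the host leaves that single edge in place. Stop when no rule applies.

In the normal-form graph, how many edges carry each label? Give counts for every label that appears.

Answer: p:1 q:2

Steps:
[0] host  ⇒  5 nodes, 9 edges  {1-q->0 2-p->0 2-q->1 3-p->0 3-p->2 3-p->4 4-p->0 4-p->2 4-p->3}
[1] R0 @ {0↦2, 1↦3, 2↦4}  ⇒  5 nodes, 7 edges  {1-q->0 2-p->0 2-q->1 3-p->0 3-p->4 4-p->0 4-p->2}
[2] R0 @ {0↦2, 1↦4, 2↦3}  ⇒  5 nodes, 5 edges  {1-q->0 2-p->0 2-q->1 3-p->0 4-p->0}
[3] R1 @ {0↦0, 1↦3}  ⇒  4 nodes, 4 edges  {1-q->0 2-p->0 2-q->1 4-p->0}
[4] R1 @ {0↦0, 1↦4}  ⇒  3 nodes, 3 edges  {1-q->0 2-p->0 2-q->1}
final graph: no rule applies after step 4
NF edges: [(1, 0, 'q'), (2, 0, 'p'), (2, 1, 'q')]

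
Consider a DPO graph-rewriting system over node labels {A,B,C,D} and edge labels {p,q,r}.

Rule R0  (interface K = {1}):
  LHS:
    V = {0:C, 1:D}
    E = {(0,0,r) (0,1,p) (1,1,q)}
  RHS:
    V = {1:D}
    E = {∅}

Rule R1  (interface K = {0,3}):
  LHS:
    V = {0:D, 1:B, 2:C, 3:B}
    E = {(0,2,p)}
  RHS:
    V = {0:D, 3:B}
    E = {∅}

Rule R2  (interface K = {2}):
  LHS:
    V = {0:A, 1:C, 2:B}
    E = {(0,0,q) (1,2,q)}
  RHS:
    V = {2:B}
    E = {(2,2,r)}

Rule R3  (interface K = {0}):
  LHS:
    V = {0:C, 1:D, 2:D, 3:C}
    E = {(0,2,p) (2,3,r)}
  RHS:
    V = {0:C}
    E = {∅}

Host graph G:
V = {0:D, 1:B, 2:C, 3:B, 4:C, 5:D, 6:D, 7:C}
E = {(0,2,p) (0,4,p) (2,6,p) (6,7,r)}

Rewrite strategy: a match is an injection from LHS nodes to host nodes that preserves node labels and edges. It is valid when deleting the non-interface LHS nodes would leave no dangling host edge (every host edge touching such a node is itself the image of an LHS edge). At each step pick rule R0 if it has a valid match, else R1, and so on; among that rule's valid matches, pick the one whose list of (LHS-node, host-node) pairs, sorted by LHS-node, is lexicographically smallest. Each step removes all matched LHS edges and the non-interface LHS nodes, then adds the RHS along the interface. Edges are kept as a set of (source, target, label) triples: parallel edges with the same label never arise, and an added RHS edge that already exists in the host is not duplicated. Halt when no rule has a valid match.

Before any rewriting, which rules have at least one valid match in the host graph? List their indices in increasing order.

Answer: [R1,R3]

Steps:
R0: no valid match — LHS pattern not found
R1: 2 valid matches — {0↦0, 1↦1, 2↦4, 3↦3}, {0↦0, 1↦3, 2↦4, 3↦1}
R2: no valid match — LHS pattern not found
R3: 1 valid match — {0↦2, 1↦5, 2↦6, 3↦7}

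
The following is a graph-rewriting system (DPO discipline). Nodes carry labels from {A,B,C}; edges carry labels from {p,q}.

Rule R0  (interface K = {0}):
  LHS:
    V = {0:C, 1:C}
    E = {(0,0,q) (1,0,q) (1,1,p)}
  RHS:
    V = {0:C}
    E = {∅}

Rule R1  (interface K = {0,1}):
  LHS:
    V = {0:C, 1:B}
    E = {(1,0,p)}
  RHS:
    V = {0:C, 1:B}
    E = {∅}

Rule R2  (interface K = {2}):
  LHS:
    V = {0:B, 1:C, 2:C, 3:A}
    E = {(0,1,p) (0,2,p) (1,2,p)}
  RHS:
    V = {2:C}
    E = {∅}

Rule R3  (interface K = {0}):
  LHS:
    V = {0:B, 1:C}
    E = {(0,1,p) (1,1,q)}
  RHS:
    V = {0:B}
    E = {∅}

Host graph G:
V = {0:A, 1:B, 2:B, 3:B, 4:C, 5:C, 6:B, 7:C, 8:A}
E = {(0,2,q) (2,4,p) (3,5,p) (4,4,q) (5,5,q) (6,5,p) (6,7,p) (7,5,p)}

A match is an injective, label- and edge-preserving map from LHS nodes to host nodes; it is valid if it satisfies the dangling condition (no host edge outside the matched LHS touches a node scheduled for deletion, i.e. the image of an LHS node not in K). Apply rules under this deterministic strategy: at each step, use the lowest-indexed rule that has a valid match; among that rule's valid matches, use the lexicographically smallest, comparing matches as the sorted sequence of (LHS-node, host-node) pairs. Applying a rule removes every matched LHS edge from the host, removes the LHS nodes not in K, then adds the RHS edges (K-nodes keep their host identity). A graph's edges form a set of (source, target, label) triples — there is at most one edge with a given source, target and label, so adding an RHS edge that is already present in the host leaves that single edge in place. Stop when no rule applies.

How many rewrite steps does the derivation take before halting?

[0] host  ⇒  9 nodes, 8 edges  {0-q->2 2-p->4 3-p->5 4-q->4 5-q->5 6-p->5 6-p->7 7-p->5}
[1] R1 @ {0↦4, 1↦2}  ⇒  9 nodes, 7 edges  {0-q->2 3-p->5 4-q->4 5-q->5 6-p->5 6-p->7 7-p->5}
[2] R1 @ {0↦5, 1↦3}  ⇒  9 nodes, 6 edges  {0-q->2 4-q->4 5-q->5 6-p->5 6-p->7 7-p->5}
[3] R1 @ {0↦5, 1↦6}  ⇒  9 nodes, 5 edges  {0-q->2 4-q->4 5-q->5 6-p->7 7-p->5}
[4] R1 @ {0↦7, 1↦6}  ⇒  9 nodes, 4 edges  {0-q->2 4-q->4 5-q->5 7-p->5}
final graph: no rule applies after step 4

Answer: 4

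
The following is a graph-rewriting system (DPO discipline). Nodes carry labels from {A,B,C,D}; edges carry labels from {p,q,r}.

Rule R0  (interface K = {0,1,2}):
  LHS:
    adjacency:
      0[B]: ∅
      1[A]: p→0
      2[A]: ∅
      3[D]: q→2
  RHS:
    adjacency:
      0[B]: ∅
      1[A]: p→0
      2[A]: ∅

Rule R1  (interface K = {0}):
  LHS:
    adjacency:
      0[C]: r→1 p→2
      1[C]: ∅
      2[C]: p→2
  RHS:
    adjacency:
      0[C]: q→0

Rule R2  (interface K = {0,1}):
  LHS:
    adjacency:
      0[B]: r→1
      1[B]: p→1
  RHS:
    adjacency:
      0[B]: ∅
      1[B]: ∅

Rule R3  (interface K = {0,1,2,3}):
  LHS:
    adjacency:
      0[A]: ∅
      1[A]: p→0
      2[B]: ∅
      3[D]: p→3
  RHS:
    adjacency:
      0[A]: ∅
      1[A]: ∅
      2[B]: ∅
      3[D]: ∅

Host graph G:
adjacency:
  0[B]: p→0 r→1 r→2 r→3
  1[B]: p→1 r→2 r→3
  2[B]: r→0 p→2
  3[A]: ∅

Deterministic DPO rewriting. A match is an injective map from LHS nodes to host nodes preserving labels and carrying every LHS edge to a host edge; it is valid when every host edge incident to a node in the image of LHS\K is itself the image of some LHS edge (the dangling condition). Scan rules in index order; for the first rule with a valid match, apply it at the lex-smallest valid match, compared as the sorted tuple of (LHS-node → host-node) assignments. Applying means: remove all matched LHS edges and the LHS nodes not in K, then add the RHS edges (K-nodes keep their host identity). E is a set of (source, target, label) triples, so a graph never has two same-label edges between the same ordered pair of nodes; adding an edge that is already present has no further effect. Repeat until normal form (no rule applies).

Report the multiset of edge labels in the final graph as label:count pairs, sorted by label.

start.  V:4 E:9  edges: 0-p->0 0-r->1 0-r->2 0-r->3 1-p->1 1-r->2 1-r->3 2-r->0 2-p->2
1. fire R2 via {0↦0, 1↦1}  →  V:4 E:7  edges: 0-p->0 0-r->2 0-r->3 1-r->2 1-r->3 2-r->0 2-p->2
2. fire R2 via {0↦0, 1↦2}  →  V:4 E:5  edges: 0-p->0 0-r->3 1-r->2 1-r->3 2-r->0
3. fire R2 via {0↦2, 1↦0}  →  V:4 E:3  edges: 0-r->3 1-r->2 1-r->3
final graph: no rule applies after step 3
NF edges: [(0, 3, 'r'), (1, 2, 'r'), (1, 3, 'r')]

Answer: r:3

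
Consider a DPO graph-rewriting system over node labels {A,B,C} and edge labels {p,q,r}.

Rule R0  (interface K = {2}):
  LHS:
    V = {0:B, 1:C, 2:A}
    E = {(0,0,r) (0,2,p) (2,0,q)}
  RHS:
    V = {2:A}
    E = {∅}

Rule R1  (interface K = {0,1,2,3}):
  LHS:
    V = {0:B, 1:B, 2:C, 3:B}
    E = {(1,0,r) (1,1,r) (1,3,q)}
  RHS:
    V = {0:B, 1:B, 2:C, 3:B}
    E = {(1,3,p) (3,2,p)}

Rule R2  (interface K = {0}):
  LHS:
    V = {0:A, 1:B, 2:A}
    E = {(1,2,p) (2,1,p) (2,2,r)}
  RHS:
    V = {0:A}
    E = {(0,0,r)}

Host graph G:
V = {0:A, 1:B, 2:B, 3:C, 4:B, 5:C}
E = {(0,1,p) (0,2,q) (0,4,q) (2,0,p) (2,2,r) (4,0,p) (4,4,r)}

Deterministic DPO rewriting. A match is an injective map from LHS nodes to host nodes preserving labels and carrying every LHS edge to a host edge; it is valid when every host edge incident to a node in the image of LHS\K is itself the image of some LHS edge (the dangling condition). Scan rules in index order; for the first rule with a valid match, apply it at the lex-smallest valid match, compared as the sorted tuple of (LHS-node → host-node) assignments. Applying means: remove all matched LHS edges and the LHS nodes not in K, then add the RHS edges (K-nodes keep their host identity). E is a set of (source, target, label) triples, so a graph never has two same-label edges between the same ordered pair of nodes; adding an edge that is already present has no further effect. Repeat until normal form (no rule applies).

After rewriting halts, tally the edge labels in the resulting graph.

Answer: p:1

Derivation:
initial: |V|=6 |E|=7  E = 0-p->1 0-q->2 0-q->4 2-p->0 2-r->2 4-p->0 4-r->4
step 1: apply R0 at {0↦2, 1↦3, 2↦0}  → |V|=4 |E|=4  E = 0-p->1 0-q->4 4-p->0 4-r->4
step 2: apply R0 at {0↦4, 1↦5, 2↦0}  → |V|=2 |E|=1  E = 0-p->1
halt: no rule applies after step 2
NF edges: [(0, 1, 'p')]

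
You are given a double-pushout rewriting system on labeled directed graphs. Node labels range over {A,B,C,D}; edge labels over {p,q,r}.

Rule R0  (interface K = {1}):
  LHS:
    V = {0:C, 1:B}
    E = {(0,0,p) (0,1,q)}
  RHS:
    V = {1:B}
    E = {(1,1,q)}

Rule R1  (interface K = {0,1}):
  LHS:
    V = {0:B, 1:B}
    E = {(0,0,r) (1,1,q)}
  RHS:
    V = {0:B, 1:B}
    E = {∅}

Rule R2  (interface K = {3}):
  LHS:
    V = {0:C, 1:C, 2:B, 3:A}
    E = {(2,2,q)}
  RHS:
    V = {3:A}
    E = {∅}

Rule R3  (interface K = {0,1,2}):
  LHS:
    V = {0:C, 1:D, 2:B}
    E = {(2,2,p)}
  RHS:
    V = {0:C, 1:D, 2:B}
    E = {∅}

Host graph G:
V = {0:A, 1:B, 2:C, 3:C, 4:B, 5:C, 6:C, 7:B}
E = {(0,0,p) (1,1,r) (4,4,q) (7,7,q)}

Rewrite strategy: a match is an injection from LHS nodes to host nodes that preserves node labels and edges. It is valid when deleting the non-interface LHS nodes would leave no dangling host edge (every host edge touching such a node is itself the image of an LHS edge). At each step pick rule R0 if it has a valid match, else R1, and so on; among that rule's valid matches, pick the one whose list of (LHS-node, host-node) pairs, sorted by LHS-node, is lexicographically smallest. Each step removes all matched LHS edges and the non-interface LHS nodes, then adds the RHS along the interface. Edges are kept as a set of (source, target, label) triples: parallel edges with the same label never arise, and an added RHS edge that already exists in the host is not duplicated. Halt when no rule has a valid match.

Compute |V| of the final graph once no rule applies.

Answer: 5

Rewrite trace:
initial: |V|=8 |E|=4  E = 0-p->0 1-r->1 4-q->4 7-q->7
step 1: apply R1 at {0↦1, 1↦4}  → |V|=8 |E|=2  E = 0-p->0 7-q->7
step 2: apply R2 at {0↦2, 1↦3, 2↦7, 3↦0}  → |V|=5 |E|=1  E = 0-p->0
final graph: no rule applies after step 2
NF nodes: {0:A, 1:B, 4:B, 5:C, 6:C}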